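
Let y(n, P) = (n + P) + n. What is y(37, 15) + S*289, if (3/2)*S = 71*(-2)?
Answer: -81809/3 ≈ -27270.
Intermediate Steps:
y(n, P) = P + 2*n (y(n, P) = (P + n) + n = P + 2*n)
S = -284/3 (S = 2*(71*(-2))/3 = (⅔)*(-142) = -284/3 ≈ -94.667)
y(37, 15) + S*289 = (15 + 2*37) - 284/3*289 = (15 + 74) - 82076/3 = 89 - 82076/3 = -81809/3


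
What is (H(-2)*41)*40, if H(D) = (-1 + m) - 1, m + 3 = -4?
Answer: -14760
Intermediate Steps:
m = -7 (m = -3 - 4 = -7)
H(D) = -9 (H(D) = (-1 - 7) - 1 = -8 - 1 = -9)
(H(-2)*41)*40 = -9*41*40 = -369*40 = -14760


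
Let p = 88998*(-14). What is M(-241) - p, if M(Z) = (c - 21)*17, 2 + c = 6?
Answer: 1245683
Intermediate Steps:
c = 4 (c = -2 + 6 = 4)
p = -1245972
M(Z) = -289 (M(Z) = (4 - 21)*17 = -17*17 = -289)
M(-241) - p = -289 - 1*(-1245972) = -289 + 1245972 = 1245683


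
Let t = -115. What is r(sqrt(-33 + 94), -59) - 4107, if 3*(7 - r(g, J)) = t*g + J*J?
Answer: -15781/3 + 115*sqrt(61)/3 ≈ -4960.9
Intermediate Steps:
r(g, J) = 7 - J**2/3 + 115*g/3 (r(g, J) = 7 - (-115*g + J*J)/3 = 7 - (-115*g + J**2)/3 = 7 - (J**2 - 115*g)/3 = 7 + (-J**2/3 + 115*g/3) = 7 - J**2/3 + 115*g/3)
r(sqrt(-33 + 94), -59) - 4107 = (7 - 1/3*(-59)**2 + 115*sqrt(-33 + 94)/3) - 4107 = (7 - 1/3*3481 + 115*sqrt(61)/3) - 4107 = (7 - 3481/3 + 115*sqrt(61)/3) - 4107 = (-3460/3 + 115*sqrt(61)/3) - 4107 = -15781/3 + 115*sqrt(61)/3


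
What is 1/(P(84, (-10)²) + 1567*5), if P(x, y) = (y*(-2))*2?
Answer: 1/7435 ≈ 0.00013450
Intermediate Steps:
P(x, y) = -4*y (P(x, y) = -2*y*2 = -4*y)
1/(P(84, (-10)²) + 1567*5) = 1/(-4*(-10)² + 1567*5) = 1/(-4*100 + 7835) = 1/(-400 + 7835) = 1/7435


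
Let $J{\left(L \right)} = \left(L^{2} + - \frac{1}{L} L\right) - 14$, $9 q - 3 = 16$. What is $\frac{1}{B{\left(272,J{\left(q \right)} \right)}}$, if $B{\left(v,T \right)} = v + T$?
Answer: $\frac{81}{21178} \approx 0.0038247$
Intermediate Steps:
$q = \frac{19}{9}$ ($q = \frac{1}{3} + \frac{1}{9} \cdot 16 = \frac{1}{3} + \frac{16}{9} = \frac{19}{9} \approx 2.1111$)
$J{\left(L \right)} = -15 + L^{2}$ ($J{\left(L \right)} = \left(L^{2} - 1\right) - 14 = \left(-1 + L^{2}\right) - 14 = -15 + L^{2}$)
$B{\left(v,T \right)} = T + v$
$\frac{1}{B{\left(272,J{\left(q \right)} \right)}} = \frac{1}{\left(-15 + \left(\frac{19}{9}\right)^{2}\right) + 272} = \frac{1}{\left(-15 + \frac{361}{81}\right) + 272} = \frac{1}{- \frac{854}{81} + 272} = \frac{1}{\frac{21178}{81}} = \frac{81}{21178}$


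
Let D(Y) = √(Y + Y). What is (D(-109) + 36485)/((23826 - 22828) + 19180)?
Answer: 36485/20178 + I*√218/20178 ≈ 1.8082 + 0.00073173*I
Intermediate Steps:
D(Y) = √2*√Y (D(Y) = √(2*Y) = √2*√Y)
(D(-109) + 36485)/((23826 - 22828) + 19180) = (√2*√(-109) + 36485)/((23826 - 22828) + 19180) = (√2*(I*√109) + 36485)/(998 + 19180) = (I*√218 + 36485)/20178 = (36485 + I*√218)*(1/20178) = 36485/20178 + I*√218/20178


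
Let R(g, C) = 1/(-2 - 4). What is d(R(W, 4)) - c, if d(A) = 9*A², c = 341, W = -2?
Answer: -1363/4 ≈ -340.75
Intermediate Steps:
R(g, C) = -⅙ (R(g, C) = 1/(-6) = -⅙)
d(R(W, 4)) - c = 9*(-⅙)² - 1*341 = 9*(1/36) - 341 = ¼ - 341 = -1363/4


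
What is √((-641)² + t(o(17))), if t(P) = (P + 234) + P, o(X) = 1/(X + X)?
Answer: 2*√29703063/17 ≈ 641.18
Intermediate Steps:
o(X) = 1/(2*X)
t(P) = 234 + 2*P (t(P) = (234 + P) + P = 234 + 2*P)
√((-641)² + t(o(17))) = √((-641)² + (234 + 2*((½)/17))) = √(410881 + (234 + 2*((½)*(1/17)))) = √(410881 + (234 + 2*(1/34))) = √(410881 + (234 + 1/17)) = √(410881 + 3979/17) = √(6988956/17) = 2*√29703063/17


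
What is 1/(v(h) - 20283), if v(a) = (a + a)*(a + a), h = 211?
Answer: 1/157801 ≈ 6.3371e-6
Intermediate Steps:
v(a) = 4*a**2 (v(a) = (2*a)*(2*a) = 4*a**2)
1/(v(h) - 20283) = 1/(4*211**2 - 20283) = 1/(4*44521 - 20283) = 1/(178084 - 20283) = 1/157801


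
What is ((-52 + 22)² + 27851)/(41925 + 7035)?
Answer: 28751/48960 ≈ 0.58723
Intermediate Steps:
((-52 + 22)² + 27851)/(41925 + 7035) = ((-30)² + 27851)/48960 = (900 + 27851)*(1/48960) = 28751*(1/48960) = 28751/48960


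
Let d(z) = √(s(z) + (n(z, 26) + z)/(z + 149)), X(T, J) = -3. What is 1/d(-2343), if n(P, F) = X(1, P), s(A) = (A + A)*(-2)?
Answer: √1253292881/3427419 ≈ 0.010329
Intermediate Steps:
s(A) = -4*A (s(A) = (2*A)*(-2) = -4*A)
n(P, F) = -3
d(z) = √(-4*z + (-3 + z)/(149 + z)) (d(z) = √(-4*z + (-3 + z)/(z + 149)) = √(-4*z + (-3 + z)/(149 + z)))
1/d(-2343) = 1/(√((-3 - 2343 - 4*(-2343)*(149 - 2343))/(149 - 2343))) = 1/(√((-3 - 2343 - 4*(-2343)*(-2194))/(-2194))) = 1/(√(-(-3 - 2343 - 20562168)/2194)) = 1/(√(-1/2194*(-20564514))) = 1/(√(10282257/1097)) = 1/(3*√1253292881/1097) = √1253292881/3427419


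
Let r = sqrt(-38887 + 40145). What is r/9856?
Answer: sqrt(1258)/9856 ≈ 0.0035986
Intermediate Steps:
r = sqrt(1258) ≈ 35.468
r/9856 = sqrt(1258)/9856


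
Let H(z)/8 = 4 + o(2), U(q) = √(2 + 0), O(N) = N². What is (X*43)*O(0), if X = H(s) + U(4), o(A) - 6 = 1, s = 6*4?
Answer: 0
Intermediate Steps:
s = 24
o(A) = 7 (o(A) = 6 + 1 = 7)
U(q) = √2
H(z) = 88 (H(z) = 8*(4 + 7) = 8*11 = 88)
X = 88 + √2 ≈ 89.414
(X*43)*O(0) = ((88 + √2)*43)*0² = (3784 + 43*√2)*0 = 0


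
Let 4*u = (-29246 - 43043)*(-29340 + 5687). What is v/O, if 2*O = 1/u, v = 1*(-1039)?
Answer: -1776535933963/2 ≈ -8.8827e+11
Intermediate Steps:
v = -1039
u = 1709851717/4 (u = ((-29246 - 43043)*(-29340 + 5687))/4 = (-72289*(-23653))/4 = (1/4)*1709851717 = 1709851717/4 ≈ 4.2746e+8)
O = 2/1709851717 (O = 1/(2*(1709851717/4)) = (1/2)*(4/1709851717) = 2/1709851717 ≈ 1.1697e-9)
v/O = -1039/2/1709851717 = -1039*1709851717/2 = -1776535933963/2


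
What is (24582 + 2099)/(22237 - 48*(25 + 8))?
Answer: 26681/20653 ≈ 1.2919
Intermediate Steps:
(24582 + 2099)/(22237 - 48*(25 + 8)) = 26681/(22237 - 48*33) = 26681/(22237 - 1584) = 26681/20653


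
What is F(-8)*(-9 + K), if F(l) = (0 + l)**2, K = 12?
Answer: 192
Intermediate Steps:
F(l) = l**2
F(-8)*(-9 + K) = (-8)**2*(-9 + 12) = 64*3 = 192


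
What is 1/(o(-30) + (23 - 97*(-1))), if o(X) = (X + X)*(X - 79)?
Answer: 1/6660 ≈ 0.00015015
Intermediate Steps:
o(X) = 2*X*(-79 + X) (o(X) = (2*X)*(-79 + X) = 2*X*(-79 + X))
1/(o(-30) + (23 - 97*(-1))) = 1/(2*(-30)*(-79 - 30) + (23 - 97*(-1))) = 1/(2*(-30)*(-109) + (23 + 97)) = 1/(6540 + 120) = 1/6660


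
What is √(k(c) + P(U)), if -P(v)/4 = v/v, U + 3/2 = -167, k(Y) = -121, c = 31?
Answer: 5*I*√5 ≈ 11.18*I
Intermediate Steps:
U = -337/2 (U = -3/2 - 167 = -337/2 ≈ -168.50)
P(v) = -4 (P(v) = -4*v/v = -4*1 = -4)
√(k(c) + P(U)) = √(-121 - 4) = √(-125) = 5*I*√5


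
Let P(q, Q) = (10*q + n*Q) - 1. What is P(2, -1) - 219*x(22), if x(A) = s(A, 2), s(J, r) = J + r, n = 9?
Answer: -5246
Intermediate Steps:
P(q, Q) = -1 + 9*Q + 10*q (P(q, Q) = (10*q + 9*Q) - 1 = (9*Q + 10*q) - 1 = -1 + 9*Q + 10*q)
x(A) = 2 + A (x(A) = A + 2 = 2 + A)
P(2, -1) - 219*x(22) = (-1 + 9*(-1) + 10*2) - 219*(2 + 22) = (-1 - 9 + 20) - 219*24 = 10 - 5256 = -5246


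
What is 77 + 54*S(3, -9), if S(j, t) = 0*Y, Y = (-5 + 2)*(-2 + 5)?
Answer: 77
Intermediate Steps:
Y = -9 (Y = -3*3 = -9)
S(j, t) = 0 (S(j, t) = 0*(-9) = 0)
77 + 54*S(3, -9) = 77 + 54*0 = 77 + 0 = 77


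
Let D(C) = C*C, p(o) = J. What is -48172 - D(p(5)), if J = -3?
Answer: -48181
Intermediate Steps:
p(o) = -3
D(C) = C²
-48172 - D(p(5)) = -48172 - 1*(-3)² = -48172 - 1*9 = -48172 - 9 = -48181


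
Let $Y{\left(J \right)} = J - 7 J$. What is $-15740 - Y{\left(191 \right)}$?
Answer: $-14594$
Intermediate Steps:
$Y{\left(J \right)} = - 6 J$
$-15740 - Y{\left(191 \right)} = -15740 - \left(-6\right) 191 = -15740 - -1146 = -15740 + 1146 = -14594$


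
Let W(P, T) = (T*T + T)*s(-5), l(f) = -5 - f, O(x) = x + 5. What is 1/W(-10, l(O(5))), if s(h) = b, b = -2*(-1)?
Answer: 1/420 ≈ 0.0023810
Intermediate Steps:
b = 2
s(h) = 2
O(x) = 5 + x
W(P, T) = 2*T + 2*T² (W(P, T) = (T*T + T)*2 = (T² + T)*2 = (T + T²)*2 = 2*T + 2*T²)
1/W(-10, l(O(5))) = 1/(2*(-5 - (5 + 5))*(1 + (-5 - (5 + 5)))) = 1/(2*(-5 - 1*10)*(1 + (-5 - 1*10))) = 1/(2*(-5 - 10)*(1 + (-5 - 10))) = 1/(2*(-15)*(1 - 15)) = 1/(2*(-15)*(-14)) = 1/420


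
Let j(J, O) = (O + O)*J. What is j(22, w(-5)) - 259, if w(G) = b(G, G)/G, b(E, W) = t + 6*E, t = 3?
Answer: -107/5 ≈ -21.400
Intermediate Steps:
b(E, W) = 3 + 6*E
w(G) = (3 + 6*G)/G
j(J, O) = 2*J*O (j(J, O) = (2*O)*J = 2*J*O)
j(22, w(-5)) - 259 = 2*22*(6 + 3/(-5)) - 259 = 2*22*(6 + 3*(-⅕)) - 259 = 2*22*(6 - ⅗) - 259 = 2*22*(27/5) - 259 = 1188/5 - 259 = -107/5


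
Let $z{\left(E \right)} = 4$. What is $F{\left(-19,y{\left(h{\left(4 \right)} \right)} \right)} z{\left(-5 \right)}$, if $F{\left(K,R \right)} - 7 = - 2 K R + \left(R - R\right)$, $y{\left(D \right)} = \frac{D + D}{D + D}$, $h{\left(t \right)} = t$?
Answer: $180$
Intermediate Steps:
$y{\left(D \right)} = 1$ ($y{\left(D \right)} = \frac{2 D}{2 D} = 2 D \frac{1}{2 D} = 1$)
$F{\left(K,R \right)} = 7 - 2 K R$ ($F{\left(K,R \right)} = 7 + \left(- 2 K R + \left(R - R\right)\right) = 7 + \left(- 2 K R + 0\right) = 7 - 2 K R$)
$F{\left(-19,y{\left(h{\left(4 \right)} \right)} \right)} z{\left(-5 \right)} = \left(7 - \left(-38\right) 1\right) 4 = \left(7 + 38\right) 4 = 45 \cdot 4 = 180$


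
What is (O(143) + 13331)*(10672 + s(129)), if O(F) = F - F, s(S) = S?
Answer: 143988131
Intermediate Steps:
O(F) = 0
(O(143) + 13331)*(10672 + s(129)) = (0 + 13331)*(10672 + 129) = 13331*10801 = 143988131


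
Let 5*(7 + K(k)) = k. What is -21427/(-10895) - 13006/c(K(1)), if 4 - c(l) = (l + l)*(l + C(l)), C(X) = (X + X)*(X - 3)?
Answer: -935334637/167717630 ≈ -5.5768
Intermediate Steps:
C(X) = 2*X*(-3 + X) (C(X) = (2*X)*(-3 + X) = 2*X*(-3 + X))
K(k) = -7 + k/5
c(l) = 4 - 2*l*(l + 2*l*(-3 + l)) (c(l) = 4 - (l + l)*(l + 2*l*(-3 + l)) = 4 - 2*l*(l + 2*l*(-3 + l)))
-21427/(-10895) - 13006/c(K(1)) = -21427/(-10895) - 13006/(4 - 4*(-7 + (1/5)*1)**3 + 10*(-7 + (1/5)*1)**2) = -21427*(-1/10895) - 13006/(4 - 4*(-7 + 1/5)**3 + 10*(-7 + 1/5)**2) = 21427/10895 - 13006/(4 - 4*(-34/5)**3 + 10*(-34/5)**2) = 21427/10895 - 13006/(4 - 4*(-39304/125) + 10*(1156/25)) = 21427/10895 - 13006/(4 + 157216/125 + 2312/5) = 21427/10895 - 13006/215516/125 = 21427/10895 - 13006*125/215516 = 21427/10895 - 116125/15394 = -935334637/167717630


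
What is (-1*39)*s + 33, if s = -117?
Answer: 4596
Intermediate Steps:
(-1*39)*s + 33 = -1*39*(-117) + 33 = -39*(-117) + 33 = 4563 + 33 = 4596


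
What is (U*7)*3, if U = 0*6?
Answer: 0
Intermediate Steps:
U = 0
(U*7)*3 = (0*7)*3 = 0*3 = 0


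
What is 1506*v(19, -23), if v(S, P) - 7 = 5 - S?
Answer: -10542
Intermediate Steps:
v(S, P) = 12 - S (v(S, P) = 7 + (5 - S) = 12 - S)
1506*v(19, -23) = 1506*(12 - 1*19) = 1506*(12 - 19) = 1506*(-7) = -10542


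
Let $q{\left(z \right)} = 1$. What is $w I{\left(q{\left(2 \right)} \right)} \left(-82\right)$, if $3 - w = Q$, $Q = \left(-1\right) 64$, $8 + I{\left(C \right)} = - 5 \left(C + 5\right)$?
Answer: $208772$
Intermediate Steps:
$I{\left(C \right)} = -33 - 5 C$ ($I{\left(C \right)} = -8 - 5 \left(C + 5\right) = -8 - 5 \left(5 + C\right) = -8 - \left(25 + 5 C\right) = -33 - 5 C$)
$Q = -64$
$w = 67$ ($w = 3 - -64 = 3 + 64 = 67$)
$w I{\left(q{\left(2 \right)} \right)} \left(-82\right) = 67 \left(-33 - 5\right) \left(-82\right) = 67 \left(-38\right) \left(-82\right) = \left(-2546\right) \left(-82\right) = 208772$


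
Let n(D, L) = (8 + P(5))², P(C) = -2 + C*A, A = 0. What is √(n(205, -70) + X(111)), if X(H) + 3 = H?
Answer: 12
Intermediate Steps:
X(H) = -3 + H
P(C) = -2 (P(C) = -2 + C*0 = -2 + 0 = -2)
n(D, L) = 36 (n(D, L) = (8 - 2)² = 6² = 36)
√(n(205, -70) + X(111)) = √(36 + (-3 + 111)) = √(36 + 108) = √144 = 12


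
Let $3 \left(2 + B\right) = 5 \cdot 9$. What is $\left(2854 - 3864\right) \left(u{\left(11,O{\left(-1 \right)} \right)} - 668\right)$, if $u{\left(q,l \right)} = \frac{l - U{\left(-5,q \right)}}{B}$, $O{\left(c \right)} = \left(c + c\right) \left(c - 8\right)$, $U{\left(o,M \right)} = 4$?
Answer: $\frac{8756700}{13} \approx 6.7359 \cdot 10^{5}$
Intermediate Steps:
$O{\left(c \right)} = 2 c \left(-8 + c\right)$
$B = 13$ ($B = -2 + \frac{5 \cdot 9}{3} = -2 + \frac{1}{3} \cdot 45 = -2 + 15 = 13$)
$u{\left(q,l \right)} = - \frac{4}{13} + \frac{l}{13}$ ($u{\left(q,l \right)} = \frac{l - 4}{13} = \left(l - 4\right) \frac{1}{13} = \left(-4 + l\right) \frac{1}{13} = - \frac{4}{13} + \frac{l}{13}$)
$\left(2854 - 3864\right) \left(u{\left(11,O{\left(-1 \right)} \right)} - 668\right) = \left(2854 - 3864\right) \left(\left(- \frac{4}{13} + \frac{2 \left(-1\right) \left(-8 - 1\right)}{13}\right) - 668\right) = - 1010 \left(\left(- \frac{4}{13} + \frac{2 \left(-1\right) \left(-9\right)}{13}\right) - 668\right) = - 1010 \left(\left(- \frac{4}{13} + \frac{1}{13} \cdot 18\right) - 668\right) = - 1010 \left(\left(- \frac{4}{13} + \frac{18}{13}\right) - 668\right) = - 1010 \left(\frac{14}{13} - 668\right) = \left(-1010\right) \left(- \frac{8670}{13}\right) = \frac{8756700}{13}$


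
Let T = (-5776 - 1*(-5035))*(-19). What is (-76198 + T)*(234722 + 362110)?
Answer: -37074607008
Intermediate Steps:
T = 14079 (T = (-5776 + 5035)*(-19) = -741*(-19) = 14079)
(-76198 + T)*(234722 + 362110) = (-76198 + 14079)*(234722 + 362110) = -62119*596832 = -37074607008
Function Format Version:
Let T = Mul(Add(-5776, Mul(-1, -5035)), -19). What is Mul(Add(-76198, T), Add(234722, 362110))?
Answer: -37074607008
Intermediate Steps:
T = 14079 (T = Mul(Add(-5776, 5035), -19) = Mul(-741, -19) = 14079)
Mul(Add(-76198, T), Add(234722, 362110)) = Mul(Add(-76198, 14079), Add(234722, 362110)) = Mul(-62119, 596832) = -37074607008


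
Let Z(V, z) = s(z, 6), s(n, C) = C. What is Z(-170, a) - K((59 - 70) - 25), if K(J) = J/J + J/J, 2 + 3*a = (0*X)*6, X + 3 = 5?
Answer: 4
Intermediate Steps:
X = 2 (X = -3 + 5 = 2)
a = -⅔ (a = -⅔ + ((0*2)*6)/3 = -⅔ + (0*6)/3 = -⅔ + (⅓)*0 = -⅔ + 0 = -⅔ ≈ -0.66667)
Z(V, z) = 6
K(J) = 2 (K(J) = 1 + 1 = 2)
Z(-170, a) - K((59 - 70) - 25) = 6 - 1*2 = 6 - 2 = 4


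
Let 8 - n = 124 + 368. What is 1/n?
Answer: -1/484 ≈ -0.0020661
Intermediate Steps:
n = -484 (n = 8 - (124 + 368) = 8 - 1*492 = 8 - 492 = -484)
1/n = 1/(-484) = -1/484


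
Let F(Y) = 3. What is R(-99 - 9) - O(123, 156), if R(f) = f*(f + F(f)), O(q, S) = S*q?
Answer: -7848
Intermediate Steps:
R(f) = f*(3 + f) (R(f) = f*(f + 3) = f*(3 + f))
R(-99 - 9) - O(123, 156) = (-99 - 9)*(3 + (-99 - 9)) - 156*123 = -108*(3 - 108) - 1*19188 = -108*(-105) - 19188 = 11340 - 19188 = -7848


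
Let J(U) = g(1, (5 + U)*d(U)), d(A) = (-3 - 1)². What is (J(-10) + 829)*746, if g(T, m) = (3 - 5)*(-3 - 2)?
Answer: 625894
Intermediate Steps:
d(A) = 16 (d(A) = (-4)² = 16)
g(T, m) = 10 (g(T, m) = -2*(-5) = 10)
J(U) = 10
(J(-10) + 829)*746 = (10 + 829)*746 = 839*746 = 625894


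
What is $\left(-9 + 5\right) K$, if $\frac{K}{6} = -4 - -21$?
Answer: $-408$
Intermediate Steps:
$K = 102$ ($K = 6 \left(-4 - -21\right) = 6 \left(-4 + 21\right) = 6 \cdot 17 = 102$)
$\left(-9 + 5\right) K = \left(-9 + 5\right) 102 = \left(-4\right) 102 = -408$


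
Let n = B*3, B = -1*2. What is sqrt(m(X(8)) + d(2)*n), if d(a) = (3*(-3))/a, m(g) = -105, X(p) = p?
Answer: I*sqrt(78) ≈ 8.8318*I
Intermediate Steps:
B = -2
d(a) = -9/a
n = -6 (n = -2*3 = -6)
sqrt(m(X(8)) + d(2)*n) = sqrt(-105 - 9/2*(-6)) = sqrt(-105 + 27) = sqrt(-78) = I*sqrt(78)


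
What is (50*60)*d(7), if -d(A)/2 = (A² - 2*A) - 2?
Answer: -198000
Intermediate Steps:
d(A) = 4 - 2*A² + 4*A (d(A) = -2*((A² - 2*A) - 2) = -2*(-2 + A² - 2*A) = 4 - 2*A² + 4*A)
(50*60)*d(7) = (50*60)*(4 - 2*7² + 4*7) = 3000*(4 - 2*49 + 28) = 3000*(4 - 98 + 28) = 3000*(-66) = -198000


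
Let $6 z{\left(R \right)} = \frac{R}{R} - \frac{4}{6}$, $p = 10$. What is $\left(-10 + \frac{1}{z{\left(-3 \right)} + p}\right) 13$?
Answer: $- \frac{23296}{181} \approx -128.71$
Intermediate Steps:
$z{\left(R \right)} = \frac{1}{18}$ ($z{\left(R \right)} = \frac{\frac{R}{R} - \frac{4}{6}}{6} = \frac{1 - \frac{2}{3}}{6} = \frac{1}{6} \cdot \frac{1}{3} = \frac{1}{18}$)
$\left(-10 + \frac{1}{z{\left(-3 \right)} + p}\right) 13 = \left(-10 + \frac{1}{\frac{1}{18} + 10}\right) 13 = \left(-10 + \frac{1}{\frac{181}{18}}\right) 13 = \left(-10 + \frac{18}{181}\right) 13 = \left(- \frac{1792}{181}\right) 13 = - \frac{23296}{181}$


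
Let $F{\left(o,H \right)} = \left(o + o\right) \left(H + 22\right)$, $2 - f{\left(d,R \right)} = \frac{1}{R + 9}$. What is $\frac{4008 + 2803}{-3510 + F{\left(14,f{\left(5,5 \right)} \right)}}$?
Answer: $- \frac{6811}{2840} \approx -2.3982$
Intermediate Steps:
$f{\left(d,R \right)} = 2 - \frac{1}{9 + R}$ ($f{\left(d,R \right)} = 2 - \frac{1}{R + 9} = 2 - \frac{1}{9 + R}$)
$F{\left(o,H \right)} = 2 o \left(22 + H\right)$
$\frac{4008 + 2803}{-3510 + F{\left(14,f{\left(5,5 \right)} \right)}} = \frac{4008 + 2803}{-3510 + 2 \cdot 14 \left(22 + \frac{17 + 2 \cdot 5}{9 + 5}\right)} = \frac{6811}{-3510 + 2 \cdot 14 \left(22 + \frac{17 + 10}{14}\right)} = \frac{6811}{-3510 + 2 \cdot 14 \left(22 + \frac{1}{14} \cdot 27\right)} = \frac{6811}{-3510 + 2 \cdot 14 \left(22 + \frac{27}{14}\right)} = \frac{6811}{-3510 + 2 \cdot 14 \cdot \frac{335}{14}} = \frac{6811}{-3510 + 670} = \frac{6811}{-2840} = 6811 \left(- \frac{1}{2840}\right) = - \frac{6811}{2840}$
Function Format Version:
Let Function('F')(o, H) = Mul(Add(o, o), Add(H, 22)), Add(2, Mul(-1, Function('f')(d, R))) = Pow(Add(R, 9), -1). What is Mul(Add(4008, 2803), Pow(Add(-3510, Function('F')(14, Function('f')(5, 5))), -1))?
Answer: Rational(-6811, 2840) ≈ -2.3982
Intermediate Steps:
Function('f')(d, R) = Add(2, Mul(-1, Pow(Add(9, R), -1))) (Function('f')(d, R) = Add(2, Mul(-1, Pow(Add(R, 9), -1))) = Add(2, Mul(-1, Pow(Add(9, R), -1))))
Function('F')(o, H) = Mul(2, o, Add(22, H)) (Function('F')(o, H) = Mul(Mul(2, o), Add(22, H)) = Mul(2, o, Add(22, H)))
Mul(Add(4008, 2803), Pow(Add(-3510, Function('F')(14, Function('f')(5, 5))), -1)) = Mul(Add(4008, 2803), Pow(Add(-3510, Mul(2, 14, Add(22, Mul(Pow(Add(9, 5), -1), Add(17, Mul(2, 5)))))), -1)) = Mul(6811, Pow(Add(-3510, Mul(2, 14, Add(22, Mul(Pow(14, -1), Add(17, 10))))), -1)) = Mul(6811, Pow(Add(-3510, Mul(2, 14, Add(22, Mul(Rational(1, 14), 27)))), -1)) = Mul(6811, Pow(Add(-3510, Mul(2, 14, Add(22, Rational(27, 14)))), -1)) = Mul(6811, Pow(Add(-3510, Mul(2, 14, Rational(335, 14))), -1)) = Mul(6811, Pow(Add(-3510, 670), -1)) = Mul(6811, Pow(-2840, -1)) = Mul(6811, Rational(-1, 2840)) = Rational(-6811, 2840)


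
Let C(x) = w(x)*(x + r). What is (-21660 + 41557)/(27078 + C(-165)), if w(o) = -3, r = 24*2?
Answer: 19897/27429 ≈ 0.72540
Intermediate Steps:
r = 48
C(x) = -144 - 3*x (C(x) = -3*(x + 48) = -3*(48 + x) = -144 - 3*x)
(-21660 + 41557)/(27078 + C(-165)) = (-21660 + 41557)/(27078 + (-144 - 3*(-165))) = 19897/(27078 + (-144 + 495)) = 19897/(27078 + 351) = 19897/27429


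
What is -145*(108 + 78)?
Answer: -26970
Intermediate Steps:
-145*(108 + 78) = -145*186 = -26970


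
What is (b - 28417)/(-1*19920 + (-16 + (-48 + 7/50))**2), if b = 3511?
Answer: 62265000/39604751 ≈ 1.5722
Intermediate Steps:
(b - 28417)/(-1*19920 + (-16 + (-48 + 7/50))**2) = (3511 - 28417)/(-1*19920 + (-16 + (-48 + 7/50))**2) = -24906/(-19920 + (-16 + (-48 + 7*(1/50)))**2) = -24906/(-19920 + (-16 + (-48 + 7/50))**2) = -24906/(-19920 + (-16 - 2393/50)**2) = -24906/(-19920 + (-3193/50)**2) = -24906/(-19920 + 10195249/2500) = -24906/(-39604751/2500) = -24906*(-2500/39604751) = 62265000/39604751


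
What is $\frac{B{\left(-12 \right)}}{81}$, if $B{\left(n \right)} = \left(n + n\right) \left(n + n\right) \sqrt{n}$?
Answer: $\frac{128 i \sqrt{3}}{9} \approx 24.634 i$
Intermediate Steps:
$B{\left(n \right)} = 4 n^{\frac{5}{2}}$ ($B{\left(n \right)} = 2 n 2 n \sqrt{n} = 4 n^{2} \sqrt{n} = 4 n^{\frac{5}{2}}$)
$\frac{B{\left(-12 \right)}}{81} = \frac{4 \left(-12\right)^{\frac{5}{2}}}{81} = 4 \cdot 288 i \sqrt{3} \cdot \frac{1}{81} = 1152 i \sqrt{3} \cdot \frac{1}{81} = \frac{128 i \sqrt{3}}{9}$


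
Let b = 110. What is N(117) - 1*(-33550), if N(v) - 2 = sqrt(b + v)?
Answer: 33552 + sqrt(227) ≈ 33567.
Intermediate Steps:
N(v) = 2 + sqrt(110 + v)
N(117) - 1*(-33550) = (2 + sqrt(110 + 117)) - 1*(-33550) = (2 + sqrt(227)) + 33550 = 33552 + sqrt(227)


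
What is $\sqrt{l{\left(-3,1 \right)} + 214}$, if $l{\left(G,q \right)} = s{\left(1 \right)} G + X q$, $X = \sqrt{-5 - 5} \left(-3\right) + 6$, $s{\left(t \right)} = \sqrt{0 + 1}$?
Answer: $\sqrt{217 - 3 i \sqrt{10}} \approx 14.734 - 0.32193 i$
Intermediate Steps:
$s{\left(t \right)} = 1$ ($s{\left(t \right)} = \sqrt{1} = 1$)
$X = 6 - 3 i \sqrt{10}$ ($X = \sqrt{-10} \left(-3\right) + 6 = i \sqrt{10} \left(-3\right) + 6 = - 3 i \sqrt{10} + 6 = 6 - 3 i \sqrt{10} \approx 6.0 - 9.4868 i$)
$l{\left(G,q \right)} = G + q \left(6 - 3 i \sqrt{10}\right)$ ($l{\left(G,q \right)} = 1 G + \left(6 - 3 i \sqrt{10}\right) q = G + q \left(6 - 3 i \sqrt{10}\right)$)
$\sqrt{l{\left(-3,1 \right)} + 214} = \sqrt{\left(-3 + 3 \cdot 1 \left(2 - i \sqrt{10}\right)\right) + 214} = \sqrt{\left(-3 + \left(6 - 3 i \sqrt{10}\right)\right) + 214} = \sqrt{\left(3 - 3 i \sqrt{10}\right) + 214} = \sqrt{217 - 3 i \sqrt{10}}$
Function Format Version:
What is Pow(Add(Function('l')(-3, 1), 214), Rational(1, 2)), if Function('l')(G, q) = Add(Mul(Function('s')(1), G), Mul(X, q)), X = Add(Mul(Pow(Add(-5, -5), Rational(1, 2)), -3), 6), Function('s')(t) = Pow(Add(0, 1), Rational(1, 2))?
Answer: Pow(Add(217, Mul(-3, I, Pow(10, Rational(1, 2)))), Rational(1, 2)) ≈ Add(14.734, Mul(-0.32193, I))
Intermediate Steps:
Function('s')(t) = 1 (Function('s')(t) = Pow(1, Rational(1, 2)) = 1)
X = Add(6, Mul(-3, I, Pow(10, Rational(1, 2)))) (X = Add(Mul(Pow(-10, Rational(1, 2)), -3), 6) = Add(Mul(Mul(I, Pow(10, Rational(1, 2))), -3), 6) = Add(Mul(-3, I, Pow(10, Rational(1, 2))), 6) = Add(6, Mul(-3, I, Pow(10, Rational(1, 2)))) ≈ Add(6.0000, Mul(-9.4868, I)))
Function('l')(G, q) = Add(G, Mul(q, Add(6, Mul(-3, I, Pow(10, Rational(1, 2)))))) (Function('l')(G, q) = Add(Mul(1, G), Mul(Add(6, Mul(-3, I, Pow(10, Rational(1, 2)))), q)) = Add(G, Mul(q, Add(6, Mul(-3, I, Pow(10, Rational(1, 2)))))))
Pow(Add(Function('l')(-3, 1), 214), Rational(1, 2)) = Pow(Add(Add(-3, Mul(3, 1, Add(2, Mul(-1, I, Pow(10, Rational(1, 2)))))), 214), Rational(1, 2)) = Pow(Add(Add(-3, Add(6, Mul(-3, I, Pow(10, Rational(1, 2))))), 214), Rational(1, 2)) = Pow(Add(Add(3, Mul(-3, I, Pow(10, Rational(1, 2)))), 214), Rational(1, 2)) = Pow(Add(217, Mul(-3, I, Pow(10, Rational(1, 2)))), Rational(1, 2))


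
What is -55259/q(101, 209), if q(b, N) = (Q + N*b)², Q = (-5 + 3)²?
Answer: -55259/445758769 ≈ -0.00012397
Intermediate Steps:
Q = 4 (Q = (-2)² = 4)
q(b, N) = (4 + N*b)²
-55259/q(101, 209) = -55259/(4 + 209*101)² = -55259/(4 + 21109)² = -55259/(21113²) = -55259/445758769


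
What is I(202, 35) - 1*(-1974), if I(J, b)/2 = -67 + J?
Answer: 2244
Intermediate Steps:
I(J, b) = -134 + 2*J (I(J, b) = 2*(-67 + J) = -134 + 2*J)
I(202, 35) - 1*(-1974) = (-134 + 2*202) - 1*(-1974) = (-134 + 404) + 1974 = 270 + 1974 = 2244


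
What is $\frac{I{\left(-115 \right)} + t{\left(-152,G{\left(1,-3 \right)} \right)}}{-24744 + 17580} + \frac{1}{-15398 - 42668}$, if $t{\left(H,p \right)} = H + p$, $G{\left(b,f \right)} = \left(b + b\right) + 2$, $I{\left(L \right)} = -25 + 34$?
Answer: $\frac{4032005}{207992412} \approx 0.019385$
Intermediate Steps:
$I{\left(L \right)} = 9$
$G{\left(b,f \right)} = 2 + 2 b$ ($G{\left(b,f \right)} = 2 b + 2 = 2 + 2 b$)
$\frac{I{\left(-115 \right)} + t{\left(-152,G{\left(1,-3 \right)} \right)}}{-24744 + 17580} + \frac{1}{-15398 - 42668} = \frac{9 + \left(-152 + \left(2 + 2 \cdot 1\right)\right)}{-24744 + 17580} + \frac{1}{-15398 - 42668} = \frac{9 + \left(-152 + \left(2 + 2\right)\right)}{-7164} + \frac{1}{-58066} = \left(9 + \left(-152 + 4\right)\right) \left(- \frac{1}{7164}\right) - \frac{1}{58066} = \left(9 - 148\right) \left(- \frac{1}{7164}\right) - \frac{1}{58066} = \left(-139\right) \left(- \frac{1}{7164}\right) - \frac{1}{58066} = \frac{139}{7164} - \frac{1}{58066} = \frac{4032005}{207992412}$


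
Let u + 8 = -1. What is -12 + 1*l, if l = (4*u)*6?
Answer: -228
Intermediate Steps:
u = -9 (u = -8 - 1 = -9)
l = -216 (l = (4*(-9))*6 = -36*6 = -216)
-12 + 1*l = -12 + 1*(-216) = -12 - 216 = -228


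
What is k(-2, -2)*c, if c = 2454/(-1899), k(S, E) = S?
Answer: 1636/633 ≈ 2.5845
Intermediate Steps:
c = -818/633 (c = 2454*(-1/1899) = -818/633 ≈ -1.2923)
k(-2, -2)*c = -2*(-818/633) = 1636/633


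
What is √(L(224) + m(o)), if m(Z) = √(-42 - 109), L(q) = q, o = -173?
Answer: √(224 + I*√151) ≈ 14.972 + 0.41037*I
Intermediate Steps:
m(Z) = I*√151 (m(Z) = √(-151) = I*√151)
√(L(224) + m(o)) = √(224 + I*√151)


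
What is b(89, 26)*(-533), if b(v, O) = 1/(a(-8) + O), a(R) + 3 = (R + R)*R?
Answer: -533/151 ≈ -3.5298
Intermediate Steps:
a(R) = -3 + 2*R² (a(R) = -3 + (R + R)*R = -3 + (2*R)*R = -3 + 2*R²)
b(v, O) = 1/(125 + O) (b(v, O) = 1/((-3 + 2*(-8)²) + O) = 1/((-3 + 2*64) + O) = 1/((-3 + 128) + O) = 1/(125 + O))
b(89, 26)*(-533) = -533/(125 + 26) = -533/151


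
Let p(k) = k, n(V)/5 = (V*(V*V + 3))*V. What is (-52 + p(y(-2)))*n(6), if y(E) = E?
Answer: -379080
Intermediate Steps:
n(V) = 5*V²*(3 + V²) (n(V) = 5*((V*(V*V + 3))*V) = 5*((V*(V² + 3))*V) = 5*((V*(3 + V²))*V) = 5*(V²*(3 + V²)) = 5*V²*(3 + V²))
(-52 + p(y(-2)))*n(6) = (-52 - 2)*(5*6²*(3 + 6²)) = -270*36*(3 + 36) = -270*36*39 = -54*7020 = -379080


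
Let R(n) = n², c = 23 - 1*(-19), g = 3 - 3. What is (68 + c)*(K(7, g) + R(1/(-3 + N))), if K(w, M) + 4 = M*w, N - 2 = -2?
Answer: -3850/9 ≈ -427.78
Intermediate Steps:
g = 0
N = 0 (N = 2 - 2 = 0)
c = 42 (c = 23 + 19 = 42)
K(w, M) = -4 + M*w
(68 + c)*(K(7, g) + R(1/(-3 + N))) = (68 + 42)*((-4 + 0*7) + (1/(-3 + 0))²) = 110*((-4 + 0) + (1/(-3))²) = 110*(-4 + (-⅓)²) = 110*(-4 + ⅑) = 110*(-35/9) = -3850/9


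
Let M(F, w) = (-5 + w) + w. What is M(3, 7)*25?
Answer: 225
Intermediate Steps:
M(F, w) = -5 + 2*w
M(3, 7)*25 = (-5 + 2*7)*25 = (-5 + 14)*25 = 9*25 = 225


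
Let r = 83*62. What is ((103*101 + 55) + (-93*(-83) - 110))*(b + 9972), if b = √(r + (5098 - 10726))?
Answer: 180164124 + 18067*I*√482 ≈ 1.8016e+8 + 3.9665e+5*I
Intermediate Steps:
r = 5146
b = I*√482 (b = √(5146 + (5098 - 10726)) = √(5146 - 5628) = √(-482) = I*√482 ≈ 21.954*I)
((103*101 + 55) + (-93*(-83) - 110))*(b + 9972) = ((103*101 + 55) + (-93*(-83) - 110))*(I*√482 + 9972) = ((10403 + 55) + (7719 - 110))*(9972 + I*√482) = (10458 + 7609)*(9972 + I*√482) = 18067*(9972 + I*√482) = 180164124 + 18067*I*√482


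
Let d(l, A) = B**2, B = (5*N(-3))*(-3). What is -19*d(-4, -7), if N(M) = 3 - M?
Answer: -153900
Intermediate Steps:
B = -90 (B = (5*(3 - 1*(-3)))*(-3) = (5*(3 + 3))*(-3) = (5*6)*(-3) = 30*(-3) = -90)
d(l, A) = 8100 (d(l, A) = (-90)**2 = 8100)
-19*d(-4, -7) = -19*8100 = -153900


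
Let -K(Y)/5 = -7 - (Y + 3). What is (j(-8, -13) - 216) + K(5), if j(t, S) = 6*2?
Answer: -129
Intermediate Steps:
K(Y) = 50 + 5*Y (K(Y) = -5*(-7 - (Y + 3)) = -5*(-7 - (3 + Y)) = -5*(-7 + (-3 - Y)) = -5*(-10 - Y) = 50 + 5*Y)
j(t, S) = 12
(j(-8, -13) - 216) + K(5) = (12 - 216) + (50 + 5*5) = -204 + (50 + 25) = -204 + 75 = -129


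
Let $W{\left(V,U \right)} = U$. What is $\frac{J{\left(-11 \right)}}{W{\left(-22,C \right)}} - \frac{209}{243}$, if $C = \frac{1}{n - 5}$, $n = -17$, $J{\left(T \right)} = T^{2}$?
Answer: $- \frac{647075}{243} \approx -2662.9$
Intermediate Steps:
$C = - \frac{1}{22}$ ($C = \frac{1}{-17 - 5} = \frac{1}{-22} = - \frac{1}{22} \approx -0.045455$)
$\frac{J{\left(-11 \right)}}{W{\left(-22,C \right)}} - \frac{209}{243} = \frac{\left(-11\right)^{2}}{- \frac{1}{22}} - \frac{209}{243} = 121 \left(-22\right) - \frac{209}{243} = -2662 - \frac{209}{243} = - \frac{647075}{243}$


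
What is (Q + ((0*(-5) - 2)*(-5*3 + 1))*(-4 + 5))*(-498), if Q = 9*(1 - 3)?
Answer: -4980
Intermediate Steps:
Q = -18 (Q = 9*(-2) = -18)
(Q + ((0*(-5) - 2)*(-5*3 + 1))*(-4 + 5))*(-498) = (-18 + ((0*(-5) - 2)*(-5*3 + 1))*(-4 + 5))*(-498) = (-18 + ((0 - 2)*(-15 + 1))*1)*(-498) = (-18 - 2*(-14)*1)*(-498) = (-18 + 28*1)*(-498) = (-18 + 28)*(-498) = 10*(-498) = -4980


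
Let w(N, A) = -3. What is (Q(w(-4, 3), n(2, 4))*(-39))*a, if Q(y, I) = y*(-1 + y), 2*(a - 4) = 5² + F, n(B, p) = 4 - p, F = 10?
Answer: -10062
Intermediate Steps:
a = 43/2 (a = 4 + (5² + 10)/2 = 4 + (25 + 10)/2 = 4 + (½)*35 = 4 + 35/2 = 43/2 ≈ 21.500)
(Q(w(-4, 3), n(2, 4))*(-39))*a = (-3*(-1 - 3)*(-39))*(43/2) = (-3*(-4)*(-39))*(43/2) = (12*(-39))*(43/2) = -468*43/2 = -10062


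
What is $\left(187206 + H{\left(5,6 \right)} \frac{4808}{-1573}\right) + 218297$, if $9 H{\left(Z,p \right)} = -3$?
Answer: $\frac{1913573465}{4719} \approx 4.055 \cdot 10^{5}$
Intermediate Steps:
$H{\left(Z,p \right)} = - \frac{1}{3}$ ($H{\left(Z,p \right)} = \frac{1}{9} \left(-3\right) = - \frac{1}{3}$)
$\left(187206 + H{\left(5,6 \right)} \frac{4808}{-1573}\right) + 218297 = \left(187206 - \frac{4808 \frac{1}{-1573}}{3}\right) + 218297 = \left(187206 - \frac{4808 \left(- \frac{1}{1573}\right)}{3}\right) + 218297 = \left(187206 - - \frac{4808}{4719}\right) + 218297 = \left(187206 + \frac{4808}{4719}\right) + 218297 = \frac{883429922}{4719} + 218297 = \frac{1913573465}{4719}$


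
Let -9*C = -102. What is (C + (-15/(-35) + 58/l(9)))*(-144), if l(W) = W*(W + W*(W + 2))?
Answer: -321736/189 ≈ -1702.3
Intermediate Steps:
C = 34/3 (C = -1/9*(-102) = 34/3 ≈ 11.333)
l(W) = W*(W + W*(2 + W))
(C + (-15/(-35) + 58/l(9)))*(-144) = (34/3 + (-15/(-35) + 58/((9**2*(3 + 9)))))*(-144) = (34/3 + (-15*(-1/35) + 58/((81*12))))*(-144) = (34/3 + (3/7 + 58/972))*(-144) = (34/3 + (3/7 + 58*(1/972)))*(-144) = (34/3 + (3/7 + 29/486))*(-144) = (34/3 + 1661/3402)*(-144) = (40217/3402)*(-144) = -321736/189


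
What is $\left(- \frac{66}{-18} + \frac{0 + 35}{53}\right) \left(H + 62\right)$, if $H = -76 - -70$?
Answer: $\frac{38528}{159} \approx 242.31$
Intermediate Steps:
$H = -6$ ($H = -76 + 70 = -6$)
$\left(- \frac{66}{-18} + \frac{0 + 35}{53}\right) \left(H + 62\right) = \left(- \frac{66}{-18} + \frac{0 + 35}{53}\right) \left(-6 + 62\right) = \left(\left(-66\right) \left(- \frac{1}{18}\right) + 35 \cdot \frac{1}{53}\right) 56 = \left(\frac{11}{3} + \frac{35}{53}\right) 56 = \frac{688}{159} \cdot 56 = \frac{38528}{159}$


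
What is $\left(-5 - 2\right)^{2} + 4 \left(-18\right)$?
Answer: $-23$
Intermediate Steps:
$\left(-5 - 2\right)^{2} + 4 \left(-18\right) = \left(-7\right)^{2} - 72 = 49 - 72 = -23$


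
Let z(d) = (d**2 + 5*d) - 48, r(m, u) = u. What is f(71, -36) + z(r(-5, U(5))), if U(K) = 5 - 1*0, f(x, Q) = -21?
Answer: -19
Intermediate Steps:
U(K) = 5 (U(K) = 5 + 0 = 5)
z(d) = -48 + d**2 + 5*d
f(71, -36) + z(r(-5, U(5))) = -21 + (-48 + 5**2 + 5*5) = -21 + (-48 + 25 + 25) = -21 + 2 = -19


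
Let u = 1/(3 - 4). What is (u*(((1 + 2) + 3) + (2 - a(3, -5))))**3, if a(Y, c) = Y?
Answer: -125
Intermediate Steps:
u = -1 (u = 1/(-1) = -1)
(u*(((1 + 2) + 3) + (2 - a(3, -5))))**3 = (-(((1 + 2) + 3) + (2 - 1*3)))**3 = (-((3 + 3) + (2 - 3)))**3 = (-(6 - 1))**3 = (-1*5)**3 = (-5)**3 = -125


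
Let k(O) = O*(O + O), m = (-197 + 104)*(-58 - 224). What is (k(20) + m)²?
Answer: 730404676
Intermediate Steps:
m = 26226 (m = -93*(-282) = 26226)
k(O) = 2*O² (k(O) = O*(2*O) = 2*O²)
(k(20) + m)² = (2*20² + 26226)² = (2*400 + 26226)² = (800 + 26226)² = 27026² = 730404676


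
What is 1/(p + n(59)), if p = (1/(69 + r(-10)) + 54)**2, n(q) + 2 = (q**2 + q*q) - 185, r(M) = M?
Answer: 3481/33740744 ≈ 0.00010317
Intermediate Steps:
n(q) = -187 + 2*q**2 (n(q) = -2 + ((q**2 + q*q) - 185) = -2 + ((q**2 + q**2) - 185) = -2 + (2*q**2 - 185) = -2 + (-185 + 2*q**2) = -187 + 2*q**2)
p = 10156969/3481 (p = (1/(69 - 10) + 54)**2 = (1/59 + 54)**2 = (3187/59)**2 = 10156969/3481 ≈ 2917.8)
1/(p + n(59)) = 1/(10156969/3481 + (-187 + 2*59**2)) = 1/(10156969/3481 + (-187 + 2*3481)) = 1/(10156969/3481 + (-187 + 6962)) = 1/(10156969/3481 + 6775) = 1/(33740744/3481) = 3481/33740744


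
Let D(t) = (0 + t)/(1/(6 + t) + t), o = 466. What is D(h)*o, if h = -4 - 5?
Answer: 6291/14 ≈ 449.36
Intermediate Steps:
h = -9
D(t) = t/(t + 1/(6 + t))
D(h)*o = -9*(6 - 9)/(1 + (-9)² + 6*(-9))*466 = -9*(-3)/(1 + 81 - 54)*466 = -9*(-3)/28*466 = -9*1/28*(-3)*466 = (27/28)*466 = 6291/14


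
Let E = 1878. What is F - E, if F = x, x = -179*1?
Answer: -2057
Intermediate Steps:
x = -179
F = -179
F - E = -179 - 1*1878 = -179 - 1878 = -2057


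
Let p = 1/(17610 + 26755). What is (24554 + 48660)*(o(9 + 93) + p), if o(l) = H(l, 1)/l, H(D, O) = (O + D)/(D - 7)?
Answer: 92871959/119085 ≈ 779.88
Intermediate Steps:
H(D, O) = (D + O)/(-7 + D)
o(l) = (1 + l)/(l*(-7 + l)) (o(l) = ((l + 1)/(-7 + l))/l = ((1 + l)/(-7 + l))/l = (1 + l)/(l*(-7 + l)))
p = 1/44365 ≈ 2.2540e-5
(24554 + 48660)*(o(9 + 93) + p) = (24554 + 48660)*((1 + (9 + 93))/((9 + 93)*(-7 + (9 + 93))) + 1/44365) = 73214*((1 + 102)/(102*(-7 + 102)) + 1/44365) = 73214*((1/102)*103/95 + 1/44365) = 73214*((1/102)*(1/95)*103 + 1/44365) = 73214*(103/9690 + 1/44365) = 73214*(2537/238170) = 92871959/119085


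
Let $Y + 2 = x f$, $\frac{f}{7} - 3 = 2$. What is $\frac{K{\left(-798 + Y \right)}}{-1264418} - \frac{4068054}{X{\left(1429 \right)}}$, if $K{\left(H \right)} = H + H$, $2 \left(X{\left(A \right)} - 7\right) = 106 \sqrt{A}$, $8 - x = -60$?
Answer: $\frac{2999446720007}{422949085418} - \frac{35934477 \sqrt{1429}}{669002} \approx -2023.4$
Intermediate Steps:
$x = 68$ ($x = 8 - -60 = 8 + 60 = 68$)
$f = 35$ ($f = 21 + 7 \cdot 2 = 21 + 14 = 35$)
$Y = 2378$ ($Y = -2 + 68 \cdot 35 = -2 + 2380 = 2378$)
$X{\left(A \right)} = 7 + 53 \sqrt{A}$ ($X{\left(A \right)} = 7 + \frac{106 \sqrt{A}}{2} = 7 + 53 \sqrt{A}$)
$K{\left(H \right)} = 2 H$
$\frac{K{\left(-798 + Y \right)}}{-1264418} - \frac{4068054}{X{\left(1429 \right)}} = \frac{2 \left(-798 + 2378\right)}{-1264418} - \frac{4068054}{7 + 53 \sqrt{1429}} = 2 \cdot 1580 \left(- \frac{1}{1264418}\right) - \frac{4068054}{7 + 53 \sqrt{1429}} = 3160 \left(- \frac{1}{1264418}\right) - \frac{4068054}{7 + 53 \sqrt{1429}} = - \frac{1580}{632209} - \frac{4068054}{7 + 53 \sqrt{1429}}$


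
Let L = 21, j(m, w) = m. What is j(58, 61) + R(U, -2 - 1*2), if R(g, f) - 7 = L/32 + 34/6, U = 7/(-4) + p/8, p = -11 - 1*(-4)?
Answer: 6847/96 ≈ 71.323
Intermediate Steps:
p = -7 (p = -11 + 4 = -7)
U = -21/8 (U = 7/(-4) - 7/8 = 7*(-¼) - 7*⅛ = -7/4 - 7/8 = -21/8 ≈ -2.6250)
R(g, f) = 1279/96 (R(g, f) = 7 + (21/32 + 34/6) = 7 + (21*(1/32) + 34*(⅙)) = 7 + (21/32 + 17/3) = 7 + 607/96 = 1279/96)
j(58, 61) + R(U, -2 - 1*2) = 58 + 1279/96 = 6847/96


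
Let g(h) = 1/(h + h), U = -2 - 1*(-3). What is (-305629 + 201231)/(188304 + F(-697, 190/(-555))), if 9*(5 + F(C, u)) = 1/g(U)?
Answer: -134226/242099 ≈ -0.55443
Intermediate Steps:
U = 1 (U = -2 + 3 = 1)
g(h) = 1/(2*h)
F(C, u) = -43/9 (F(C, u) = -5 + 1/(9*(((1/2)/1))) = -5 + 1/(9*(((1/2)*1))) = -5 + 1/(9*(1/2)) = -5 + (1/9)*2 = -5 + 2/9 = -43/9)
(-305629 + 201231)/(188304 + F(-697, 190/(-555))) = (-305629 + 201231)/(188304 - 43/9) = -104398/1694693/9 = -104398*9/1694693 = -134226/242099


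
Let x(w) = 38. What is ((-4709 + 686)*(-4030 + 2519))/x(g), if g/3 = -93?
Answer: 6078753/38 ≈ 1.5997e+5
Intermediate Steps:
g = -279 (g = 3*(-93) = -279)
((-4709 + 686)*(-4030 + 2519))/x(g) = ((-4709 + 686)*(-4030 + 2519))/38 = -4023*(-1511)*(1/38) = 6078753*(1/38) = 6078753/38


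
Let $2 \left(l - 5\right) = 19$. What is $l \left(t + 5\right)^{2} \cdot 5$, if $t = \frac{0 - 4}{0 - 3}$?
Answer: $\frac{52345}{18} \approx 2908.1$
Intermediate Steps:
$l = \frac{29}{2}$ ($l = 5 + \frac{1}{2} \cdot 19 = 5 + \frac{19}{2} = \frac{29}{2} \approx 14.5$)
$t = \frac{4}{3}$ ($t = - \frac{4}{-3} = \left(-4\right) \left(- \frac{1}{3}\right) = \frac{4}{3} \approx 1.3333$)
$l \left(t + 5\right)^{2} \cdot 5 = \frac{29 \left(\frac{4}{3} + 5\right)^{2}}{2} \cdot 5 = \frac{29 \left(\frac{19}{3}\right)^{2}}{2} \cdot 5 = \frac{29}{2} \cdot \frac{361}{9} \cdot 5 = \frac{10469}{18} \cdot 5 = \frac{52345}{18}$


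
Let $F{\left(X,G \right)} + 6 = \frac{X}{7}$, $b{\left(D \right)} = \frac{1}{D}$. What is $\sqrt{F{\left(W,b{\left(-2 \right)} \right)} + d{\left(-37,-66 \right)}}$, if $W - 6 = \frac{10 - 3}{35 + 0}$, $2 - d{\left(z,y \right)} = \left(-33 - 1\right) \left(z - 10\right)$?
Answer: $\frac{i \sqrt{1961365}}{35} \approx 40.014 i$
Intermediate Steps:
$d{\left(z,y \right)} = -338 + 34 z$ ($d{\left(z,y \right)} = 2 - \left(-33 - 1\right) \left(z - 10\right) = 2 - - 34 \left(-10 + z\right) = 2 - \left(340 - 34 z\right) = 2 + \left(-340 + 34 z\right) = -338 + 34 z$)
$W = \frac{31}{5}$ ($W = 6 + \frac{10 - 3}{35 + 0} = 6 + \frac{7}{35} = 6 + 7 \cdot \frac{1}{35} = 6 + \frac{1}{5} = \frac{31}{5} \approx 6.2$)
$F{\left(X,G \right)} = -6 + \frac{X}{7}$
$\sqrt{F{\left(W,b{\left(-2 \right)} \right)} + d{\left(-37,-66 \right)}} = \sqrt{\left(-6 + \frac{1}{7} \cdot \frac{31}{5}\right) + \left(-338 + 34 \left(-37\right)\right)} = \sqrt{\left(-6 + \frac{31}{35}\right) - 1596} = \sqrt{- \frac{179}{35} - 1596} = \sqrt{- \frac{56039}{35}} = \frac{i \sqrt{1961365}}{35}$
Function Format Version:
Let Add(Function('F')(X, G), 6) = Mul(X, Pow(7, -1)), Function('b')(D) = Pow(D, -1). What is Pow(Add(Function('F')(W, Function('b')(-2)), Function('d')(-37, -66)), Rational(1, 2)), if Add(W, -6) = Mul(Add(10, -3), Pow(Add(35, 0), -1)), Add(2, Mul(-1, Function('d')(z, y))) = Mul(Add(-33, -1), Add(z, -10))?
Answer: Mul(Rational(1, 35), I, Pow(1961365, Rational(1, 2))) ≈ Mul(40.014, I)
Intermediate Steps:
Function('d')(z, y) = Add(-338, Mul(34, z)) (Function('d')(z, y) = Add(2, Mul(-1, Mul(Add(-33, -1), Add(z, -10)))) = Add(2, Mul(-1, Mul(-34, Add(-10, z)))) = Add(2, Mul(-1, Add(340, Mul(-34, z)))) = Add(2, Add(-340, Mul(34, z))) = Add(-338, Mul(34, z)))
W = Rational(31, 5) (W = Add(6, Mul(Add(10, -3), Pow(Add(35, 0), -1))) = Add(6, Mul(7, Pow(35, -1))) = Add(6, Mul(7, Rational(1, 35))) = Add(6, Rational(1, 5)) = Rational(31, 5) ≈ 6.2000)
Function('F')(X, G) = Add(-6, Mul(Rational(1, 7), X)) (Function('F')(X, G) = Add(-6, Mul(X, Pow(7, -1))) = Add(-6, Mul(X, Rational(1, 7))) = Add(-6, Mul(Rational(1, 7), X)))
Pow(Add(Function('F')(W, Function('b')(-2)), Function('d')(-37, -66)), Rational(1, 2)) = Pow(Add(Add(-6, Mul(Rational(1, 7), Rational(31, 5))), Add(-338, Mul(34, -37))), Rational(1, 2)) = Pow(Add(Add(-6, Rational(31, 35)), Add(-338, -1258)), Rational(1, 2)) = Pow(Add(Rational(-179, 35), -1596), Rational(1, 2)) = Pow(Rational(-56039, 35), Rational(1, 2)) = Mul(Rational(1, 35), I, Pow(1961365, Rational(1, 2)))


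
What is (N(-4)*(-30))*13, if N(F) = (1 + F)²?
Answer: -3510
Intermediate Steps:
(N(-4)*(-30))*13 = ((1 - 4)²*(-30))*13 = ((-3)²*(-30))*13 = (9*(-30))*13 = -270*13 = -3510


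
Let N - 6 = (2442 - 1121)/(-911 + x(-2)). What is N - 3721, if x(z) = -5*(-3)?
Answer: -3329961/896 ≈ -3716.5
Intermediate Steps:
x(z) = 15
N = 4055/896 (N = 6 + (2442 - 1121)/(-911 + 15) = 6 + 1321/(-896) = 6 + 1321*(-1/896) = 6 - 1321/896 = 4055/896 ≈ 4.5257)
N - 3721 = 4055/896 - 3721 = -3329961/896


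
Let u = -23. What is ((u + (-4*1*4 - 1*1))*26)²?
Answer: 1081600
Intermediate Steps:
((u + (-4*1*4 - 1*1))*26)² = ((-23 + (-4*1*4 - 1*1))*26)² = ((-23 + (-4*4 - 1))*26)² = ((-23 + (-16 - 1))*26)² = ((-23 - 17)*26)² = (-40*26)² = (-1040)² = 1081600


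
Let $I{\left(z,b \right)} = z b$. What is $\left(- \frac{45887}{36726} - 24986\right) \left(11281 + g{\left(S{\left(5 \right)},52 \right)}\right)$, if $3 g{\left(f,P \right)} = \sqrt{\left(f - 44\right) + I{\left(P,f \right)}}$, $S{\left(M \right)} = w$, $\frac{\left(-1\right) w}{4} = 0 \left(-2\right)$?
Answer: $- \frac{10352367517163}{36726} - \frac{917681723 i \sqrt{11}}{55089} \approx -2.8188 \cdot 10^{8} - 55249.0 i$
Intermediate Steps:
$I{\left(z,b \right)} = b z$
$w = 0$ ($w = - 4 \cdot 0 \left(-2\right) = \left(-4\right) 0 = 0$)
$S{\left(M \right)} = 0$
$g{\left(f,P \right)} = \frac{\sqrt{-44 + f + P f}}{3}$ ($g{\left(f,P \right)} = \frac{\sqrt{\left(f - 44\right) + f P}}{3} = \frac{\sqrt{\left(-44 + f\right) + P f}}{3} = \frac{\sqrt{-44 + f + P f}}{3}$)
$\left(- \frac{45887}{36726} - 24986\right) \left(11281 + g{\left(S{\left(5 \right)},52 \right)}\right) = \left(- \frac{45887}{36726} - 24986\right) \left(11281 + \frac{\sqrt{-44 + 0 + 52 \cdot 0}}{3}\right) = \left(\left(-45887\right) \frac{1}{36726} - 24986\right) \left(11281 + \frac{\sqrt{-44 + 0 + 0}}{3}\right) = \left(- \frac{45887}{36726} - 24986\right) \left(11281 + \frac{\sqrt{-44}}{3}\right) = - \frac{917681723 \left(11281 + \frac{2 i \sqrt{11}}{3}\right)}{36726} = - \frac{10352367517163}{36726} - \frac{917681723 i \sqrt{11}}{55089}$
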